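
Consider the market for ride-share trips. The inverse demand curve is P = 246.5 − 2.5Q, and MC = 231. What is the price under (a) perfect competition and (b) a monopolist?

Competition: P = 231; Monopoly: P = 238.75

Competitive firms price at marginal cost: P = 231, giving Q = 6.2.
Monopoly sets MR = MC: 246.5 − 5Q = 231 ⇒ Q = 3.1, P = 246.5 − 2.5·3.1 = 238.75.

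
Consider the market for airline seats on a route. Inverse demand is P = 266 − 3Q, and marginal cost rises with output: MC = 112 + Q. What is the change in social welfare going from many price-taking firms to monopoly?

Under competition P = MC: 266 − 3Q = 112 + Q ⇒ Q = 38.5, P = 150.5.
CS = ½·(266 − 150.5)·38.5 = 2223.375; PS = (150.5·38.5 − 112·38.5 − ½·1·38.5²) = 741.125; TS = 2964.5.
A monopolist chooses Q where MR = MC. MR = 266 − 6Q; setting this equal to 112 + Q gives Q = 22 and P = 200.
CS = ½·(266 − 200)·22 = 726; PS = (200·22 − 112·22 − ½·1·22²) = 1694; TS = 2420.
Change in social welfare: 2420 − 2964.5 = −544.5.

TS falls by 544.5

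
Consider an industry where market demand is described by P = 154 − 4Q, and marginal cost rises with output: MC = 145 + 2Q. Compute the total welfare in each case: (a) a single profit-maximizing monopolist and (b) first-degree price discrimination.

A monopolist chooses Q where MR = MC. MR = 154 − 8Q; setting this equal to 145 + 2Q gives Q = 0.9 and P = 150.4.
CS = ½·(154 − 150.4)·0.9 = 1.62; PS = (150.4·0.9 − 145·0.9 − ½·2·0.9²) = 4.05; TS = 5.67.
Under first-degree price discrimination the firm charges each unit its demand price and produces up to where P = MC, i.e. Q = 1.5. Consumer surplus is zero; producer surplus equals total surplus.
TS = 6.75 (equal to competitive TS).

Monopoly: TS = 5.67; Perfect PD: TS = 6.75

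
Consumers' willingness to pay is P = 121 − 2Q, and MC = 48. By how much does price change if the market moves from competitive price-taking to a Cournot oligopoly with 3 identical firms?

P rises by 18.25

Perfect competition: P = MC = 48, so 121 − 2Q = 48 and Q = 36.5.
With 3 symmetric Cournot firms, each firm's FOC gives 121 − 8q = 48, so q = 9.125, Q = 3·9.125 = 27.375, and P = 66.25.
Change in price: 66.25 − 48 = 18.25.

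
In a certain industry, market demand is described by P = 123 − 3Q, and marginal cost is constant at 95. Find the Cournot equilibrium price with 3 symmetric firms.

Cournot with 3 identical firms: the symmetric best-response condition is 123 − 12q = 95. Each firm produces q = 7/3, total output Q = 7, price P = 102.

P = 102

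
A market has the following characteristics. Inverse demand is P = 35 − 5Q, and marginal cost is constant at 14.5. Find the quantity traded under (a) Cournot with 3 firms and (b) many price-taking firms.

With 3 symmetric Cournot firms, each firm's FOC gives 35 − 20q = 14.5, so q = 1.025, Q = 3·1.025 = 3.075, and P = 19.625.
Competitive firms price at marginal cost: P = 14.5, giving Q = 4.1.

Cournot: Q = 3.075; Competition: Q = 4.1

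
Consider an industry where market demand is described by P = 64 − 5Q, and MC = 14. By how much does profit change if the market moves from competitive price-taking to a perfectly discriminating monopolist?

π rises by 250

Competitive firms price at marginal cost: P = 14, giving Q = 10.
Profit = (14 − 14)·10 = 0.
A perfectly discriminating monopolist sells every unit with P(Q) ≥ MC(Q), so output equals the competitive quantity Q = 10. Each buyer pays their reservation price, so CS = 0 and the firm captures all surplus.
PS equals the full surplus area, 250. Profit = 250 = 250.
Change in profit: 250 − 0 = 250.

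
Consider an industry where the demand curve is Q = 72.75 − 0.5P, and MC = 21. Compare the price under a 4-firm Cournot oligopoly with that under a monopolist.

Cournot: P = 45.9; Monopoly: P = 83.25

Inverting demand: P = 145.5 − 2Q.
In a 4-firm Cournot equilibrium, symmetry and the first-order condition give q = (145.5 − 21)/(10) = 12.45. So Q = 49.8 and P = 45.9.
A monopolist chooses Q where MR = MC. MR = 145.5 − 4Q; setting this equal to 21 gives Q = 31.125 and P = 83.25.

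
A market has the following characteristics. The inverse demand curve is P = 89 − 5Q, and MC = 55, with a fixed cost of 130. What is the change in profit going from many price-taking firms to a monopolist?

Profit rises by 57.8

Competitive firms price at marginal cost: P = 55, giving Q = 6.8.
Profit = (55 − 55)·6.8 − 130 = −130.
Monopoly sets MR = MC: 89 − 10Q = 55 ⇒ Q = 3.4, P = 89 − 5·3.4 = 72.
Profit = (72 − 55)·3.4 − 130 = −72.2.
Change in profit: −72.2 − −130 = 57.8.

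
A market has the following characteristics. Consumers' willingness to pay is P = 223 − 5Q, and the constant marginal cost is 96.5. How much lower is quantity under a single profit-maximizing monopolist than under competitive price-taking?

Q falls by 12.65

Under competition P = MC = 96.5, so Q = (223 − 96.5)/5 = 25.3.
Monopoly sets MR = MC: 223 − 10Q = 96.5 ⇒ Q = 12.65, P = 223 − 5·12.65 = 159.75.
Change in quantity: 12.65 − 25.3 = −12.65.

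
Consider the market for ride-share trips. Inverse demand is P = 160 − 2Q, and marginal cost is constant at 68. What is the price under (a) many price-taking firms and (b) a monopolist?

Competitive firms price at marginal cost: P = 68, giving Q = 46.
Monopoly sets MR = MC: 160 − 4Q = 68 ⇒ Q = 23, P = 160 − 2·23 = 114.

Competition: P = 68; Monopoly: P = 114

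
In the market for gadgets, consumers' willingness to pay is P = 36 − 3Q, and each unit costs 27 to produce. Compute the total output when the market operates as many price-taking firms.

Q = 3

Competitive firms price at marginal cost: P = 27, giving Q = 3.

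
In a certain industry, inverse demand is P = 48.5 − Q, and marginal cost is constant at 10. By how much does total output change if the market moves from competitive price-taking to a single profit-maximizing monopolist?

Competitive firms price at marginal cost: P = 10, giving Q = 38.5.
Monopoly sets MR = MC: 48.5 − 2Q = 10 ⇒ Q = 19.25, P = 48.5 − 19.25 = 29.25.
Change in total output: 19.25 − 38.5 = −19.25.

Q falls by 19.25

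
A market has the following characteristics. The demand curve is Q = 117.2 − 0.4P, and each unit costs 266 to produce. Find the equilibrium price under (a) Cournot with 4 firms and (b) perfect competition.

Cournot: P = 271.4; Competition: P = 266

Inverting demand: P = 293 − 2.5Q.
In a 4-firm Cournot equilibrium, symmetry and the first-order condition give q = (293 − 266)/(12.5) = 2.16. So Q = 8.64 and P = 271.4.
Perfect competition: P = MC = 266, so 293 − 2.5Q = 266 and Q = 10.8.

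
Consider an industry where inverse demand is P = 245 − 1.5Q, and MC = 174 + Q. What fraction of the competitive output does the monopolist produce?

A monopolist chooses Q where MR = MC. MR = 245 − 3Q; setting this equal to 174 + Q gives Q = 17.75 and P = 218.375.
Competitive equilibrium sets price equal to marginal cost: 245 − 1.5Q = 174 + Q, so Q = 28.4 and P = 202.4.
Ratio Q_m/Q_c = 17.75/28.4 = 0.625.

Q_m/Q_c = 0.625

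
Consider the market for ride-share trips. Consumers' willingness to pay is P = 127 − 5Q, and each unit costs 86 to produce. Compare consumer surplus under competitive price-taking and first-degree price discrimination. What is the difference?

Competitive firms price at marginal cost: P = 86, giving Q = 8.2.
CS = ½·(127 − 86)·8.2 = 168.1.
A perfectly discriminating monopolist sells every unit with P(Q) ≥ MC(Q), so output equals the competitive quantity Q = 8.2. Each buyer pays their reservation price, so CS = 0 and the firm captures all surplus.
CS = 0.
Change in consumer surplus: 0 − 168.1 = −168.1.

Consumer surplus falls by 168.1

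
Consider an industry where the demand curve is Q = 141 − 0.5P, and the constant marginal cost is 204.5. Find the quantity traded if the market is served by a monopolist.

Inverting demand: P = 282 − 2Q.
The monopolist equates marginal revenue to marginal cost: 282 − 4Q = 204.5, so Q = 19.375. From demand, P = 243.25.

Q = 19.375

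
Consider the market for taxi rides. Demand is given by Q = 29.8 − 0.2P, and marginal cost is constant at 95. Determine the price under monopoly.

Inverting demand: P = 149 − 5Q.
The monopolist equates marginal revenue to marginal cost: 149 − 10Q = 95, so Q = 5.4. From demand, P = 122.

P = 122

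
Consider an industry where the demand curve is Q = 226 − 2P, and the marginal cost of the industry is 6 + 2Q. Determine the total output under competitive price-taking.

Q = 42.8

Inverting demand: P = 113 − 0.5Q.
Under competition P = MC: 113 − 0.5Q = 6 + 2Q ⇒ Q = 42.8, P = 91.6.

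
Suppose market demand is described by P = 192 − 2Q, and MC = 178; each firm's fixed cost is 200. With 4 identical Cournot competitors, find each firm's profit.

Cournot with 4 identical firms: the symmetric best-response condition is 192 − 10q = 178. Each firm produces q = 1.4, total output Q = 5.6, price P = 180.8.
Each firm's profit = (180.8 − 178)·1.4 − 200 = −196.08.

π_i = −196.08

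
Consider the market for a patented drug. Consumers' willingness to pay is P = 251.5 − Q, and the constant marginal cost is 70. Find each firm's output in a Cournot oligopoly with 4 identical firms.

In a 4-firm Cournot equilibrium, symmetry and the first-order condition give q = (251.5 − 70)/(5) = 36.3. So Q = 145.2 and P = 106.3.

q_i = 36.3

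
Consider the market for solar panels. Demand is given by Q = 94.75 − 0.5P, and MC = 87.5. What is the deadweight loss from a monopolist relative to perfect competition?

DWL = 650.25

Inverting demand: P = 189.5 − 2Q.
Competitive firms price at marginal cost: P = 87.5, giving Q = 51.
A monopolist chooses Q where MR = MC. MR = 189.5 − 4Q; setting this equal to 87.5 gives Q = 25.5 and P = 138.5.
DWL is the triangle between Q = 25.5 and Q = 51: ½·(51 − 25.5)·(138.5 − 87.5) = 650.25.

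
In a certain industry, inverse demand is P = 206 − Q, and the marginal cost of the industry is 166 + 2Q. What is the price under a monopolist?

Monopoly sets MR = MC: 206 − 2Q = 166 + 2Q ⇒ Q = 10, P = 206 − 10 = 196.

P = 196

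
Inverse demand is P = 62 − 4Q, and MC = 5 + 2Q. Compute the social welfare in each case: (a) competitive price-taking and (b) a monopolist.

Competitive equilibrium sets price equal to marginal cost: 62 − 4Q = 5 + 2Q, so Q = 9.5 and P = 24.
CS = ½·(62 − 24)·9.5 = 180.5; PS = (24·9.5 − 5·9.5 − ½·2·9.5²) = 90.25; TS = 270.75.
The monopolist equates marginal revenue to marginal cost: 62 − 8Q = 5 + 2Q, so Q = 5.7. From demand, P = 39.2.
CS = ½·(62 − 39.2)·5.7 = 64.98; PS = (39.2·5.7 − 5·5.7 − ½·2·5.7²) = 162.45; TS = 227.43.

Competition: TS = 270.75; Monopoly: TS = 227.43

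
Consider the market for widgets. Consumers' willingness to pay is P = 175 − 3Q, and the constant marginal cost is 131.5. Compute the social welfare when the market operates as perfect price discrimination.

With perfect price discrimination, output is the efficient level Q = 14.5 (where demand meets MC), but every buyer pays their willingness to pay: CS = 0 and PS = total surplus.
TS = 315.375 (equal to competitive TS).

TS = 315.375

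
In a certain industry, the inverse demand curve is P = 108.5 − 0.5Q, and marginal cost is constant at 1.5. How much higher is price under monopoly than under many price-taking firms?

Perfect competition: P = MC = 1.5, so 108.5 − 0.5Q = 1.5 and Q = 214.
The monopolist equates marginal revenue to marginal cost: 108.5 − Q = 1.5, so Q = 107. From demand, P = 55.
Change in price: 55 − 1.5 = 53.5.

Price rises by 53.5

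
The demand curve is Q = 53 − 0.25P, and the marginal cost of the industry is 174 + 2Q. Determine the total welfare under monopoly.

Inverting demand: P = 212 − 4Q.
Monopoly sets MR = MC: 212 − 8Q = 174 + 2Q ⇒ Q = 3.8, P = 212 − 4·3.8 = 196.8.
CS = ½·(212 − 196.8)·3.8 = 28.88; PS = (196.8·3.8 − 174·3.8 − ½·2·3.8²) = 72.2; TS = 101.08.

TS = 101.08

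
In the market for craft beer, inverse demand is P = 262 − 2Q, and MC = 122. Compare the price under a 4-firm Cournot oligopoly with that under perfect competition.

Cournot: P = 150; Competition: P = 122

In a 4-firm Cournot equilibrium, symmetry and the first-order condition give q = (262 − 122)/(10) = 14. So Q = 56 and P = 150.
Perfect competition: P = MC = 122, so 262 − 2Q = 122 and Q = 70.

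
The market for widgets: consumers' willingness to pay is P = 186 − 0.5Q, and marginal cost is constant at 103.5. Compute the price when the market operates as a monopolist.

P = 144.75

A monopolist chooses Q where MR = MC. MR = 186 − Q; setting this equal to 103.5 gives Q = 82.5 and P = 144.75.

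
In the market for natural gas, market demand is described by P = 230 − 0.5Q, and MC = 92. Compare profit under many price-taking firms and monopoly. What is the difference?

Profit rises by 9522

Under competition P = MC = 92, so Q = (230 − 92)/0.5 = 276.
Profit = (92 − 92)·276 = 0.
Monopoly sets MR = MC: 230 − Q = 92 ⇒ Q = 138, P = 230 − 0.5·138 = 161.
Profit = (161 − 92)·138 = 9522.
Change in profit: 9522 − 0 = 9522.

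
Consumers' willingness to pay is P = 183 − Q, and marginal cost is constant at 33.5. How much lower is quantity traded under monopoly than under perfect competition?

Q falls by 74.75

Perfect competition: P = MC = 33.5, so 183 − Q = 33.5 and Q = 149.5.
Monopoly sets MR = MC: 183 − 2Q = 33.5 ⇒ Q = 74.75, P = 183 − 74.75 = 108.25.
Change in quantity traded: 74.75 − 149.5 = −74.75.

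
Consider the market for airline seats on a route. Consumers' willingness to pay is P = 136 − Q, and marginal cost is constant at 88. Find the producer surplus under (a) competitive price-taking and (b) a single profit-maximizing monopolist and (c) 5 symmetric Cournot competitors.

Competitive firms price at marginal cost: P = 88, giving Q = 48.
PS = (88 − 88)·48 = 0.
Monopoly sets MR = MC: 136 − 2Q = 88 ⇒ Q = 24, P = 136 − 24 = 112.
PS = (112 − 88)·24 = 576.
With 5 symmetric Cournot firms, each firm's FOC gives 136 − 6q = 88, so q = 8, Q = 5·8 = 40, and P = 96.
PS = (96 − 88)·40 = 320.

Competition: PS = 0; Monopoly: PS = 576; Cournot: PS = 320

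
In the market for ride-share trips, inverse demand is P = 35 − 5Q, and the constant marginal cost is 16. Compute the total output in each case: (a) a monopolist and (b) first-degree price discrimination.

Monopoly: Q = 1.9; Perfect PD: Q = 3.8

The monopolist equates marginal revenue to marginal cost: 35 − 10Q = 16, so Q = 1.9. From demand, P = 25.5.
A perfectly discriminating monopolist sells every unit with P(Q) ≥ MC(Q), so output equals the competitive quantity Q = 3.8. Each buyer pays their reservation price, so CS = 0 and the firm captures all surplus.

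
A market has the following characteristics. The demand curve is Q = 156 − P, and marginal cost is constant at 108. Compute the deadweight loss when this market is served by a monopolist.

Inverting demand: P = 156 − Q.
Perfect competition: P = MC = 108, so 156 − Q = 108 and Q = 48.
A monopolist chooses Q where MR = MC. MR = 156 − 2Q; setting this equal to 108 gives Q = 24 and P = 132.
DWL is the triangle between Q = 24 and Q = 48: ½·(48 − 24)·(132 − 108) = 288.

DWL = 288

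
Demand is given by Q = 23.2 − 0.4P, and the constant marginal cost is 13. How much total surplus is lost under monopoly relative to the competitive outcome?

DWL = 101.25

Inverting demand: P = 58 − 2.5Q.
Under competition P = MC = 13, so Q = (58 − 13)/2.5 = 18.
Monopoly sets MR = MC: 58 − 5Q = 13 ⇒ Q = 9, P = 58 − 2.5·9 = 35.5.
DWL is the triangle between Q = 9 and Q = 18: ½·(18 − 9)·(35.5 − 13) = 101.25.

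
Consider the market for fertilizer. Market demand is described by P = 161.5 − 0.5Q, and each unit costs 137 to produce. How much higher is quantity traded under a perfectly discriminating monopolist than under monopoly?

A monopolist chooses Q where MR = MC. MR = 161.5 − Q; setting this equal to 137 gives Q = 24.5 and P = 149.25.
Under first-degree price discrimination the firm charges each unit its demand price and produces up to where P = MC, i.e. Q = 49. Consumer surplus is zero; producer surplus equals total surplus.
Change in quantity traded: 49 − 24.5 = 24.5.

Q rises by 24.5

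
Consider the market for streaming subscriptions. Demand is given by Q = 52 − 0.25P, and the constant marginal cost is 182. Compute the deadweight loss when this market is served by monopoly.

DWL = 21.125

Inverting demand: P = 208 − 4Q.
Under competition P = MC = 182, so Q = (208 − 182)/4 = 6.5.
A monopolist chooses Q where MR = MC. MR = 208 − 8Q; setting this equal to 182 gives Q = 3.25 and P = 195.
DWL is the triangle between Q = 3.25 and Q = 6.5: ½·(6.5 − 3.25)·(195 − 182) = 21.125.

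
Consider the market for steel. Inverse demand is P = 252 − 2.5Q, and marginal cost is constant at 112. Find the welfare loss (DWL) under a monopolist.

Perfect competition: P = MC = 112, so 252 − 2.5Q = 112 and Q = 56.
A monopolist chooses Q where MR = MC. MR = 252 − 5Q; setting this equal to 112 gives Q = 28 and P = 182.
DWL is the triangle between Q = 28 and Q = 56: ½·(56 − 28)·(182 − 112) = 980.

DWL = 980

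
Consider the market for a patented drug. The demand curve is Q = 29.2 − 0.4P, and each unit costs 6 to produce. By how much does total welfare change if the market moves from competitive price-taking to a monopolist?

TS falls by 224.45

Inverting demand: P = 73 − 2.5Q.
Under competition P = MC = 6, so Q = (73 − 6)/2.5 = 26.8.
CS = ½·(73 − 6)·26.8 = 897.8; PS = (6 − 6)·26.8 = 0; TS = 897.8.
A monopolist chooses Q where MR = MC. MR = 73 − 5Q; setting this equal to 6 gives Q = 13.4 and P = 39.5.
CS = ½·(73 − 39.5)·13.4 = 224.45; PS = (39.5 − 6)·13.4 = 448.9; TS = 673.35.
Change in total welfare: 673.35 − 897.8 = −224.45.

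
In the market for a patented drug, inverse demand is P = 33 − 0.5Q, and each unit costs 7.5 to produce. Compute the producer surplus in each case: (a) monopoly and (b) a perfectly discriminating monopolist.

The monopolist equates marginal revenue to marginal cost: 33 − Q = 7.5, so Q = 25.5. From demand, P = 20.25.
PS = (20.25 − 7.5)·25.5 = 325.125.
Under first-degree price discrimination the firm charges each unit its demand price and produces up to where P = MC, i.e. Q = 51. Consumer surplus is zero; producer surplus equals total surplus.
PS = ½·(33 − 7.5)·51 = 650.25.

Monopoly: PS = 325.125; Perfect PD: PS = 650.25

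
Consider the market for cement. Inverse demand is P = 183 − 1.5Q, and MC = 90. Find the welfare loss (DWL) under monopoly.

Perfect competition: P = MC = 90, so 183 − 1.5Q = 90 and Q = 62.
Monopoly sets MR = MC: 183 − 3Q = 90 ⇒ Q = 31, P = 183 − 1.5·31 = 136.5.
DWL is the triangle between Q = 31 and Q = 62: ½·(62 − 31)·(136.5 − 90) = 720.75.

DWL = 720.75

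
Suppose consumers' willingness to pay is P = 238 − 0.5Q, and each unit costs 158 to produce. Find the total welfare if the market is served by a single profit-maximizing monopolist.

The monopolist equates marginal revenue to marginal cost: 238 − Q = 158, so Q = 80. From demand, P = 198.
CS = ½·(238 − 198)·80 = 1600; PS = (198 − 158)·80 = 3200; TS = 4800.

TS = 4800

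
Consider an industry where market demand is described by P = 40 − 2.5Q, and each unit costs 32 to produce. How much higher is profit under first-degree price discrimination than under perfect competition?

Under competition P = MC = 32, so Q = (40 − 32)/2.5 = 3.2.
Profit = (32 − 32)·3.2 = 0.
Under first-degree price discrimination the firm charges each unit its demand price and produces up to where P = MC, i.e. Q = 3.2. Consumer surplus is zero; producer surplus equals total surplus.
PS equals the full surplus area, 12.8. Profit = 12.8 = 12.8.
Change in profit: 12.8 − 0 = 12.8.

π rises by 12.8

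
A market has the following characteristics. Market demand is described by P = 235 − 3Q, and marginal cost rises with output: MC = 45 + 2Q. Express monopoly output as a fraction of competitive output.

Q_m/Q_c = 0.625

A monopolist chooses Q where MR = MC. MR = 235 − 6Q; setting this equal to 45 + 2Q gives Q = 23.75 and P = 163.75.
Competitive equilibrium sets price equal to marginal cost: 235 − 3Q = 45 + 2Q, so Q = 38 and P = 121.
Ratio Q_m/Q_c = 23.75/38 = 0.625.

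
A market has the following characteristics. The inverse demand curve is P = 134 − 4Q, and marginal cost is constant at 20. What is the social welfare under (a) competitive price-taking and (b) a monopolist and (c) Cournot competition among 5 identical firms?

Under competition P = MC = 20, so Q = (134 − 20)/4 = 28.5.
CS = ½·(134 − 20)·28.5 = 1624.5; PS = (20 − 20)·28.5 = 0; TS = 1624.5.
A monopolist chooses Q where MR = MC. MR = 134 − 8Q; setting this equal to 20 gives Q = 14.25 and P = 77.
CS = ½·(134 − 77)·14.25 = 406.125; PS = (77 − 20)·14.25 = 812.25; TS = 1218.375.
In a 5-firm Cournot equilibrium, symmetry and the first-order condition give q = (134 − 20)/(24) = 4.75. So Q = 23.75 and P = 39.
CS = ½·(134 − 39)·23.75 = 1128.125; PS = (39 − 20)·23.75 = 451.25; TS = 1579.375.

Competition: TS = 1624.5; Monopoly: TS = 1218.375; Cournot: TS = 1579.375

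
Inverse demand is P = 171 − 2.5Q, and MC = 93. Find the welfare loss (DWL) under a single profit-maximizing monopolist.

DWL = 304.2

Under competition P = MC = 93, so Q = (171 − 93)/2.5 = 31.2.
Monopoly sets MR = MC: 171 − 5Q = 93 ⇒ Q = 15.6, P = 171 − 2.5·15.6 = 132.
DWL is the triangle between Q = 15.6 and Q = 31.2: ½·(31.2 − 15.6)·(132 − 93) = 304.2.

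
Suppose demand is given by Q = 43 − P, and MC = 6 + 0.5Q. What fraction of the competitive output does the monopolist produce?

Q_m/Q_c = 0.6

Inverting demand: P = 43 − Q.
A monopolist chooses Q where MR = MC. MR = 43 − 2Q; setting this equal to 6 + 0.5Q gives Q = 14.8 and P = 28.2.
Under competition P = MC: 43 − Q = 6 + 0.5Q ⇒ Q = 74/3, P = 55/3.
Ratio Q_m/Q_c = 14.8/(74/3) = 0.6.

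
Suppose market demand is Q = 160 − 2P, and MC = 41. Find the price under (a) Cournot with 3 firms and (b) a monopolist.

Cournot: P = 50.75; Monopoly: P = 60.5

Inverting demand: P = 80 − 0.5Q.
In a 3-firm Cournot equilibrium, symmetry and the first-order condition give q = (80 − 41)/(2) = 19.5. So Q = 58.5 and P = 50.75.
Monopoly sets MR = MC: 80 − Q = 41 ⇒ Q = 39, P = 80 − 0.5·39 = 60.5.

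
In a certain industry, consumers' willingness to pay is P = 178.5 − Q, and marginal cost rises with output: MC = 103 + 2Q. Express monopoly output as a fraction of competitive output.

Monopoly sets MR = MC: 178.5 − 2Q = 103 + 2Q ⇒ Q = 18.875, P = 178.5 − 18.875 = 159.625.
Under competition P = MC: 178.5 − Q = 103 + 2Q ⇒ Q = 151/6, P = 460/3.
Ratio Q_m/Q_c = 18.875/(151/6) = 0.75.

Q_m/Q_c = 0.75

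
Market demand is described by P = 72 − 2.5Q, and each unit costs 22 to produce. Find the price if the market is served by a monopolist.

Monopoly sets MR = MC: 72 − 5Q = 22 ⇒ Q = 10, P = 72 − 2.5·10 = 47.

P = 47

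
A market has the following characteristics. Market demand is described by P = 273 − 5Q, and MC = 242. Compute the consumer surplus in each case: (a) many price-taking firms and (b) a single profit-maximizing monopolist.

Competition: CS = 96.1; Monopoly: CS = 24.025

Competitive firms price at marginal cost: P = 242, giving Q = 6.2.
CS = ½·(273 − 242)·6.2 = 96.1.
Monopoly sets MR = MC: 273 − 10Q = 242 ⇒ Q = 3.1, P = 273 − 5·3.1 = 257.5.
CS = ½·(273 − 257.5)·3.1 = 24.025.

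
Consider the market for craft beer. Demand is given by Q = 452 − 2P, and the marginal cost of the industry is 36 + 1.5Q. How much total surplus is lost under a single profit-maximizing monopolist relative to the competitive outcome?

DWL = 361

Inverting demand: P = 226 − 0.5Q.
Competitive equilibrium sets price equal to marginal cost: 226 − 0.5Q = 36 + 1.5Q, so Q = 95 and P = 178.5.
Monopoly sets MR = MC: 226 − Q = 36 + 1.5Q ⇒ Q = 76, P = 226 − 0.5·76 = 188.
CS = ½·(226 − 178.5)·95 = 2256.25; PS = (178.5·95 − 36·95 − ½·1.5·95²) = 6768.75; TS = 9025.
CS = ½·(226 − 188)·76 = 1444; PS = (188·76 − 36·76 − ½·1.5·76²) = 7220; TS = 8664.
DWL = 9025 − 8664 = 361.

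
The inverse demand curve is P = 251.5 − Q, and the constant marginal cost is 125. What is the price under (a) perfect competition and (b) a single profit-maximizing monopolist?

Under competition P = MC = 125, so Q = (251.5 − 125)/1 = 126.5.
Monopoly sets MR = MC: 251.5 − 2Q = 125 ⇒ Q = 63.25, P = 251.5 − 63.25 = 188.25.

Competition: P = 125; Monopoly: P = 188.25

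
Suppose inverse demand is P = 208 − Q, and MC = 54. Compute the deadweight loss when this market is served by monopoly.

Perfect competition: P = MC = 54, so 208 − Q = 54 and Q = 154.
The monopolist equates marginal revenue to marginal cost: 208 − 2Q = 54, so Q = 77. From demand, P = 131.
DWL is the triangle between Q = 77 and Q = 154: ½·(154 − 77)·(131 − 54) = 2964.5.

DWL = 2964.5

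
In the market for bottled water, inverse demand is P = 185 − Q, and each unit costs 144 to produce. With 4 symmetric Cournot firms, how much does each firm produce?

q_i = 8.2

With 4 symmetric Cournot firms, each firm's FOC gives 185 − 5q = 144, so q = 8.2, Q = 4·8.2 = 32.8, and P = 152.2.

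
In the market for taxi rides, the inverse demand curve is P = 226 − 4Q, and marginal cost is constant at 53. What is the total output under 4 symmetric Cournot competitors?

With 4 symmetric Cournot firms, each firm's FOC gives 226 − 20q = 53, so q = 8.65, Q = 4·8.65 = 34.6, and P = 87.6.

Q = 34.6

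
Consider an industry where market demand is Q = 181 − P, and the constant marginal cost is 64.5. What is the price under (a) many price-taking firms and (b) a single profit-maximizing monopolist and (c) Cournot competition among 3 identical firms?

Inverting demand: P = 181 − Q.
Competitive firms price at marginal cost: P = 64.5, giving Q = 116.5.
The monopolist equates marginal revenue to marginal cost: 181 − 2Q = 64.5, so Q = 58.25. From demand, P = 122.75.
With 3 symmetric Cournot firms, each firm's FOC gives 181 − 4q = 64.5, so q = 29.125, Q = 3·29.125 = 87.375, and P = 93.625.

Competition: P = 64.5; Monopoly: P = 122.75; Cournot: P = 93.625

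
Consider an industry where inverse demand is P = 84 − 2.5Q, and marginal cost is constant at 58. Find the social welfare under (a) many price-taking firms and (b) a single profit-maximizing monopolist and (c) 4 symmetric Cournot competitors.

Competition: TS = 135.2; Monopoly: TS = 101.4; Cournot: TS = 129.792

Under competition P = MC = 58, so Q = (84 − 58)/2.5 = 10.4.
CS = ½·(84 − 58)·10.4 = 135.2; PS = (58 − 58)·10.4 = 0; TS = 135.2.
Monopoly sets MR = MC: 84 − 5Q = 58 ⇒ Q = 5.2, P = 84 − 2.5·5.2 = 71.
CS = ½·(84 − 71)·5.2 = 33.8; PS = (71 − 58)·5.2 = 67.6; TS = 101.4.
With 4 symmetric Cournot firms, each firm's FOC gives 84 − 12.5q = 58, so q = 2.08, Q = 4·2.08 = 8.32, and P = 63.2.
CS = ½·(84 − 63.2)·8.32 = 86.528; PS = (63.2 − 58)·8.32 = 43.264; TS = 129.792.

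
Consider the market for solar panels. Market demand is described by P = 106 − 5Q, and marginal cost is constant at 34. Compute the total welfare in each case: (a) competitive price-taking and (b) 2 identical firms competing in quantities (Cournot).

Perfect competition: P = MC = 34, so 106 − 5Q = 34 and Q = 14.4.
CS = ½·(106 − 34)·14.4 = 518.4; PS = (34 − 34)·14.4 = 0; TS = 518.4.
With 2 symmetric Cournot firms, each firm's FOC gives 106 − 15q = 34, so q = 4.8, Q = 2·4.8 = 9.6, and P = 58.
CS = ½·(106 − 58)·9.6 = 230.4; PS = (58 − 34)·9.6 = 230.4; TS = 460.8.

Competition: TS = 518.4; Cournot: TS = 460.8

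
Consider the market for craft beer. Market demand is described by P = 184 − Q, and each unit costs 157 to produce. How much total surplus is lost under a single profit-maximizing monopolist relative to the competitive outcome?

DWL = 91.125

Under competition P = MC = 157, so Q = (184 − 157)/1 = 27.
Monopoly sets MR = MC: 184 − 2Q = 157 ⇒ Q = 13.5, P = 184 − 13.5 = 170.5.
DWL is the triangle between Q = 13.5 and Q = 27: ½·(27 − 13.5)·(170.5 − 157) = 91.125.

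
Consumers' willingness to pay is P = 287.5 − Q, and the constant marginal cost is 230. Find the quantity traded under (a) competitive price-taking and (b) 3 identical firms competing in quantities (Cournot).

Competitive firms price at marginal cost: P = 230, giving Q = 57.5.
With 3 symmetric Cournot firms, each firm's FOC gives 287.5 − 4q = 230, so q = 14.375, Q = 3·14.375 = 43.125, and P = 244.375.

Competition: Q = 57.5; Cournot: Q = 43.125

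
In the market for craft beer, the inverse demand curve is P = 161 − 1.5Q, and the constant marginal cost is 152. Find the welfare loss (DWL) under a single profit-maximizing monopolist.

DWL = 6.75

Perfect competition: P = MC = 152, so 161 − 1.5Q = 152 and Q = 6.
A monopolist chooses Q where MR = MC. MR = 161 − 3Q; setting this equal to 152 gives Q = 3 and P = 156.5.
DWL is the triangle between Q = 3 and Q = 6: ½·(6 − 3)·(156.5 − 152) = 6.75.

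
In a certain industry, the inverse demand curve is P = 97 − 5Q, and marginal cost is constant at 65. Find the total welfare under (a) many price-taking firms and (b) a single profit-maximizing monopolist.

Competitive firms price at marginal cost: P = 65, giving Q = 6.4.
CS = ½·(97 − 65)·6.4 = 102.4; PS = (65 − 65)·6.4 = 0; TS = 102.4.
A monopolist chooses Q where MR = MC. MR = 97 − 10Q; setting this equal to 65 gives Q = 3.2 and P = 81.
CS = ½·(97 − 81)·3.2 = 25.6; PS = (81 − 65)·3.2 = 51.2; TS = 76.8.

Competition: TS = 102.4; Monopoly: TS = 76.8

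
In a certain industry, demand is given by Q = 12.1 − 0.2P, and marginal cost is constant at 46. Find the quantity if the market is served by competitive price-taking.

Inverting demand: P = 60.5 − 5Q.
Under competition P = MC = 46, so Q = (60.5 − 46)/5 = 2.9.

Q = 2.9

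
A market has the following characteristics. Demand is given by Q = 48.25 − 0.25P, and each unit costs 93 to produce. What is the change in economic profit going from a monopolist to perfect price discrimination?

Inverting demand: P = 193 − 4Q.
Monopoly sets MR = MC: 193 − 8Q = 93 ⇒ Q = 12.5, P = 193 − 4·12.5 = 143.
Profit = (143 − 93)·12.5 = 625.
With perfect price discrimination, output is the efficient level Q = 25 (where demand meets MC), but every buyer pays their willingness to pay: CS = 0 and PS = total surplus.
PS equals the full surplus area, 1250. Profit = 1250 = 1250.
Change in economic profit: 1250 − 625 = 625.

π rises by 625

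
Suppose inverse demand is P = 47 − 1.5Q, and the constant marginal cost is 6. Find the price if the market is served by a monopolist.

The monopolist equates marginal revenue to marginal cost: 47 − 3Q = 6, so Q = 41/3. From demand, P = 26.5.

P = 26.5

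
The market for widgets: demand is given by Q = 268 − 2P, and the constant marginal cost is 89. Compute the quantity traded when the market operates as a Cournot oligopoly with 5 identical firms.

Inverting demand: P = 134 − 0.5Q.
With 5 symmetric Cournot firms, each firm's FOC gives 134 − 3q = 89, so q = 15, Q = 5·15 = 75, and P = 96.5.

Q = 75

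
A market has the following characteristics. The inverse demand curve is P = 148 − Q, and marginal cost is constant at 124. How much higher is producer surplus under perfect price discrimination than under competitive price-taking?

PS rises by 288

Under competition P = MC = 124, so Q = (148 − 124)/1 = 24.
PS = (124 − 124)·24 = 0.
Under first-degree price discrimination the firm charges each unit its demand price and produces up to where P = MC, i.e. Q = 24. Consumer surplus is zero; producer surplus equals total surplus.
PS = ½·(148 − 124)·24 = 288.
Change in producer surplus: 288 − 0 = 288.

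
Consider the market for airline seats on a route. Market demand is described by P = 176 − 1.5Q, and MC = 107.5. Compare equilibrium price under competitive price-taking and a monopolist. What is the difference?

P rises by 34.25

Competitive firms price at marginal cost: P = 107.5, giving Q = 137/3.
The monopolist equates marginal revenue to marginal cost: 176 − 3Q = 107.5, so Q = 137/6. From demand, P = 141.75.
Change in equilibrium price: 141.75 − 107.5 = 34.25.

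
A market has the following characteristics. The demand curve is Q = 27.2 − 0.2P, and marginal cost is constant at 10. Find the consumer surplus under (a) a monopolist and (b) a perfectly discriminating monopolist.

Monopoly: CS = 396.9; Perfect PD: CS = 0

Inverting demand: P = 136 − 5Q.
A monopolist chooses Q where MR = MC. MR = 136 − 10Q; setting this equal to 10 gives Q = 12.6 and P = 73.
CS = ½·(136 − 73)·12.6 = 396.9.
Under first-degree price discrimination the firm charges each unit its demand price and produces up to where P = MC, i.e. Q = 25.2. Consumer surplus is zero; producer surplus equals total surplus.
CS = 0.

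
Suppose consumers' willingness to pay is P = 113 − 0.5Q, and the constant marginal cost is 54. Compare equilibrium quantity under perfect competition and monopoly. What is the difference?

Under competition P = MC = 54, so Q = (113 − 54)/0.5 = 118.
A monopolist chooses Q where MR = MC. MR = 113 − Q; setting this equal to 54 gives Q = 59 and P = 83.5.
Change in equilibrium quantity: 59 − 118 = −59.

Equilibrium quantity falls by 59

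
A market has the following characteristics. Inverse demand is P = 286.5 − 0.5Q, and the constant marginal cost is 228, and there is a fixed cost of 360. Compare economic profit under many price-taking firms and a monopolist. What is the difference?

Competitive firms price at marginal cost: P = 228, giving Q = 117.
Profit = (228 − 228)·117 − 360 = −360.
A monopolist chooses Q where MR = MC. MR = 286.5 − Q; setting this equal to 228 gives Q = 58.5 and P = 257.25.
Profit = (257.25 − 228)·58.5 − 360 = 1351.125.
Change in economic profit: 1351.125 − −360 = 1711.125.

π rises by 1711.125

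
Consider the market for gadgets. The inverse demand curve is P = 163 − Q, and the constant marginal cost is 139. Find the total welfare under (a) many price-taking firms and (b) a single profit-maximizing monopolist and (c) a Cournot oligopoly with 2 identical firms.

Competitive firms price at marginal cost: P = 139, giving Q = 24.
CS = ½·(163 − 139)·24 = 288; PS = (139 − 139)·24 = 0; TS = 288.
The monopolist equates marginal revenue to marginal cost: 163 − 2Q = 139, so Q = 12. From demand, P = 151.
CS = ½·(163 − 151)·12 = 72; PS = (151 − 139)·12 = 144; TS = 216.
With 2 symmetric Cournot firms, each firm's FOC gives 163 − 3q = 139, so q = 8, Q = 2·8 = 16, and P = 147.
CS = ½·(163 − 147)·16 = 128; PS = (147 − 139)·16 = 128; TS = 256.

Competition: TS = 288; Monopoly: TS = 216; Cournot: TS = 256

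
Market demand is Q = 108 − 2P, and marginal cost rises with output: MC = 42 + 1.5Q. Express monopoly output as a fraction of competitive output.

Q_m/Q_c = 0.8

Inverting demand: P = 54 − 0.5Q.
A monopolist chooses Q where MR = MC. MR = 54 − Q; setting this equal to 42 + 1.5Q gives Q = 4.8 and P = 51.6.
Under competition P = MC: 54 − 0.5Q = 42 + 1.5Q ⇒ Q = 6, P = 51.
Ratio Q_m/Q_c = 4.8/6 = 0.8.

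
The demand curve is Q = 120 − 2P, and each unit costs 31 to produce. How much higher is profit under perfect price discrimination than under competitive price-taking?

Profit rises by 841

Inverting demand: P = 60 − 0.5Q.
Under competition P = MC = 31, so Q = (60 − 31)/0.5 = 58.
Profit = (31 − 31)·58 = 0.
Under first-degree price discrimination the firm charges each unit its demand price and produces up to where P = MC, i.e. Q = 58. Consumer surplus is zero; producer surplus equals total surplus.
PS equals the full surplus area, 841. Profit = 841 = 841.
Change in profit: 841 − 0 = 841.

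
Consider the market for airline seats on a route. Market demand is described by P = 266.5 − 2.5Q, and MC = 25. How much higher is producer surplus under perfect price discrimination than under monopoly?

PS rises by 5832.225

A monopolist chooses Q where MR = MC. MR = 266.5 − 5Q; setting this equal to 25 gives Q = 48.3 and P = 145.75.
PS = (145.75 − 25)·48.3 = 5832.225.
Under first-degree price discrimination the firm charges each unit its demand price and produces up to where P = MC, i.e. Q = 96.6. Consumer surplus is zero; producer surplus equals total surplus.
PS = ½·(266.5 − 25)·96.6 = 11664.45.
Change in producer surplus: 11664.45 − 5832.225 = 5832.225.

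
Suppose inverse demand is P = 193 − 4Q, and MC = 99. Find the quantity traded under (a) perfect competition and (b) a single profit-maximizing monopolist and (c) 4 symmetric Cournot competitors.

Competition: Q = 23.5; Monopoly: Q = 11.75; Cournot: Q = 18.8

Perfect competition: P = MC = 99, so 193 − 4Q = 99 and Q = 23.5.
A monopolist chooses Q where MR = MC. MR = 193 − 8Q; setting this equal to 99 gives Q = 11.75 and P = 146.
In a 4-firm Cournot equilibrium, symmetry and the first-order condition give q = (193 − 99)/(20) = 4.7. So Q = 18.8 and P = 117.8.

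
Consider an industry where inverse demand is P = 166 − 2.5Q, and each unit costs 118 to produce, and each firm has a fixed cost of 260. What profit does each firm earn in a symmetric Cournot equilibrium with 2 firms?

With 2 symmetric Cournot firms, each firm's FOC gives 166 − 7.5q = 118, so q = 6.4, Q = 2·6.4 = 12.8, and P = 134.
Each firm's profit = (134 − 118)·6.4 − 260 = −157.6.

π_i = −157.6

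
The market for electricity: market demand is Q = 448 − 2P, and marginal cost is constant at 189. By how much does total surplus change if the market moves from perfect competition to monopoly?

Total surplus falls by 306.25

Inverting demand: P = 224 − 0.5Q.
Perfect competition: P = MC = 189, so 224 − 0.5Q = 189 and Q = 70.
CS = ½·(224 − 189)·70 = 1225; PS = (189 − 189)·70 = 0; TS = 1225.
A monopolist chooses Q where MR = MC. MR = 224 − Q; setting this equal to 189 gives Q = 35 and P = 206.5.
CS = ½·(224 − 206.5)·35 = 306.25; PS = (206.5 − 189)·35 = 612.5; TS = 918.75.
Change in total surplus: 918.75 − 1225 = −306.25.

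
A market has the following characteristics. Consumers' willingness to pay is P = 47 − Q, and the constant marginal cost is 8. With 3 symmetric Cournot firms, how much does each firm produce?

q_i = 9.75

In a 3-firm Cournot equilibrium, symmetry and the first-order condition give q = (47 − 8)/(4) = 9.75. So Q = 29.25 and P = 17.75.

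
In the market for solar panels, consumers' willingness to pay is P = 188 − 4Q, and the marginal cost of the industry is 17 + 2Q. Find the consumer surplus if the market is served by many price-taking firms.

CS = 1624.5

Competitive equilibrium sets price equal to marginal cost: 188 − 4Q = 17 + 2Q, so Q = 28.5 and P = 74.
CS = ½·(188 − 74)·28.5 = 1624.5.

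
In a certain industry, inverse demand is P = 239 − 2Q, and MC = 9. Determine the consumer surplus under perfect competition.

CS = 13225

Competitive firms price at marginal cost: P = 9, giving Q = 115.
CS = ½·(239 − 9)·115 = 13225.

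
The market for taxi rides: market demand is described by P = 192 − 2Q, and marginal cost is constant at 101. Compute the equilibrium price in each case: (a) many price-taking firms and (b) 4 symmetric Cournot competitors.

Perfect competition: P = MC = 101, so 192 − 2Q = 101 and Q = 45.5.
Cournot with 4 identical firms: the symmetric best-response condition is 192 − 10q = 101. Each firm produces q = 9.1, total output Q = 36.4, price P = 119.2.

Competition: P = 101; Cournot: P = 119.2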